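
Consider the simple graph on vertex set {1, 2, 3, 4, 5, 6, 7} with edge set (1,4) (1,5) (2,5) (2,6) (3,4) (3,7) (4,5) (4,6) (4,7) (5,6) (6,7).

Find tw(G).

A width-2 tree decomposition is:
Bags: B1 = {4, 5, 6}  B2 = {4, 6, 7}  B3 = {3, 4, 7}  B4 = {2, 5, 6}  B5 = {1, 4, 5}
Tree: B1–B2, B2–B3, B1–B4, B1–B5
Every bag has size at most 3, so the width is 3 − 1 = 2 and tw(G) ≤ 2. On the other hand G contains the 3-clique {2, 5, 6}. A clique must lie in a single bag of any decomposition, so no decomposition can have width below 2. The upper and lower bounds meet at 2, so that is the treewidth.

2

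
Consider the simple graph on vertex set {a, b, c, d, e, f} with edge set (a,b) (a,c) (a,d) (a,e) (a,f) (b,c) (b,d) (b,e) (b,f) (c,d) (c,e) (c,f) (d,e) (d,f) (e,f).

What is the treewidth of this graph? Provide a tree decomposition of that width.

Treewidth 5.
Bags: B1 = {a, b, c, d, e, f}
Tree: (single bag)

A single bag containing all 6 vertices is trivially a valid decomposition of width 5. For the lower bound, the 6 vertices {a, b, c, d, e, f} are pairwise adjacent, and any tree decomposition puts a clique entirely inside one bag — forcing width ≥ 5. Combining the bounds, tw(G) = 5.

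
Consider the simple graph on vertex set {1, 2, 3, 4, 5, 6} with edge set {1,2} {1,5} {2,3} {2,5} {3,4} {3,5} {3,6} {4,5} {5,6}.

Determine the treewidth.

A width-2 tree decomposition is:
Bags: B1 = {2, 3, 5}  B2 = {3, 4, 5}  B3 = {1, 2, 5}  B4 = {3, 5, 6}
Tree: B1–B2, B1–B3, B2–B4
The largest bag has 3 vertices, giving width 2; this decomposition certifies tw(G) ≤ 2. Conversely, {1, 2, 5} is a clique of size 3, and the vertices of any clique must share a bag in every tree decomposition; so some bag has ≥ 3 vertices and tw(G) ≥ 2. Therefore the treewidth is 2.

2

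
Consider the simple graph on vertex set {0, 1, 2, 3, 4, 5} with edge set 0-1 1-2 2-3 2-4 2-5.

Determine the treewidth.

A width-1 tree decomposition is:
Bags: B1 = {1, 2}  B2 = {2, 4}  B3 = {0, 1}  B4 = {2, 5}  B5 = {2, 3}
Tree: B1–B2, B1–B3, B1–B4, B2–B5
Every bag has size at most 2, so the width is 2 − 1 = 1 and tw(G) ≤ 1. Since G has at least one edge (e.g. 2–1), it is not an edgeless graph, so tw(G) ≥ 1. The upper and lower bounds meet at 1, so that is the treewidth.

1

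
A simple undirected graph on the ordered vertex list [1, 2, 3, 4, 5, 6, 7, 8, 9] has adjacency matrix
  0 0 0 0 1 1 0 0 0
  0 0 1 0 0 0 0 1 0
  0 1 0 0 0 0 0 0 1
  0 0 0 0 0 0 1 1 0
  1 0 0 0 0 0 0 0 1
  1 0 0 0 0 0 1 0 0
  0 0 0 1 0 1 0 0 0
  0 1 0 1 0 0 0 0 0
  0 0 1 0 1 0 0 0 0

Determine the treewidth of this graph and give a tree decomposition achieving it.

Treewidth 2.
One such decomposition:
Bags: B1 = {2, 3, 8}  B2 = {3, 8, 9}  B3 = {5, 8, 9}  B4 = {1, 5, 8}  B5 = {1, 6, 8}  B6 = {6, 7, 8}  B7 = {4, 7, 8}
Tree: B1–B2, B2–B3, B3–B4, B4–B5, B5–B6, B6–B7

Each bag holds 3 vertices, so the decomposition has width 2, which upper-bounds the treewidth. Since 8–2–3–9–5–1–6–7–4–8 is a cycle in G, G is not acyclic. Forests are exactly the graphs of treewidth ≤ 1, so tw(G) ≥ 2. Therefore the treewidth is 2.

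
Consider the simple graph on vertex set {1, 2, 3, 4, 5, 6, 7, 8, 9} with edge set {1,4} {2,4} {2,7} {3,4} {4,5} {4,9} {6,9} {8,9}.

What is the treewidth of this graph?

A width-1 tree decomposition is:
Bags: B1 = {1, 4}  B2 = {2, 4}  B3 = {4, 9}  B4 = {6, 9}  B5 = {8, 9}  B6 = {2, 7}  B7 = {3, 4}  B8 = {4, 5}
Tree: B1–B2, B1–B3, B3–B4, B4–B5, B2–B6, B3–B7, B1–B8
Each bag holds 2 vertices, so the decomposition has width 1, which upper-bounds the treewidth. Any graph with an edge has treewidth ≥ 1, and G has the edge 1–4. Combining the bounds, tw(G) = 1.

1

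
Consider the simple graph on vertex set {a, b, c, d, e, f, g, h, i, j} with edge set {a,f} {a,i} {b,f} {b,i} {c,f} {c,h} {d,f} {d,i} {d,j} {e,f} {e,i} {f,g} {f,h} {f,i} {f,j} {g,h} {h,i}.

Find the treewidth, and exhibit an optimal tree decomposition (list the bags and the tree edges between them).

Treewidth 2.
One optimal decomposition is:
Bags: B1 = {e, f, i}  B2 = {f, h, i}  B3 = {a, f, i}  B4 = {d, f, i}  B5 = {d, f, j}  B6 = {b, f, i}  B7 = {f, g, h}  B8 = {c, f, h}
Tree: B1–B2, B2–B3, B2–B4, B4–B5, B2–B6, B2–B7, B2–B8

The largest bag has 3 vertices, giving width 2; this decomposition certifies tw(G) ≤ 2. On the other hand G contains the 3-clique {f, g, h}. A clique must lie in a single bag of any decomposition, so no decomposition can have width below 2. Therefore the treewidth is 2.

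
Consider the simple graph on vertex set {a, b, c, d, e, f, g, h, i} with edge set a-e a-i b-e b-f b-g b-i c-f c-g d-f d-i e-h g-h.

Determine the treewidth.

3

A width-3 tree decomposition is:
Bags: B1 = {c, d, f, g}  B2 = {b, d, f, g}  B3 = {b, d, g, i}  B4 = {b, g, h, i}  B5 = {b, e, h, i}  B6 = {a, e, h, i}
Tree: B1–B2, B2–B3, B3–B4, B4–B5, B5–B6
Every bag has size at most 4, so the width is 4 − 1 = 3 and tw(G) ≤ 3. For the lower bound: the 4 vertex sets {c,d,f}, {g}, {b}, {a,e,h,i} are disjoint, each induces a connected subgraph, and every pair is joined by at least one edge of G. Contracting each set to a single vertex therefore yields K_{4} as a minor, and since treewidth is minor-monotone, tw(G) ≥ tw(K_{4}) = 3. Hence tw(G) = 3 exactly.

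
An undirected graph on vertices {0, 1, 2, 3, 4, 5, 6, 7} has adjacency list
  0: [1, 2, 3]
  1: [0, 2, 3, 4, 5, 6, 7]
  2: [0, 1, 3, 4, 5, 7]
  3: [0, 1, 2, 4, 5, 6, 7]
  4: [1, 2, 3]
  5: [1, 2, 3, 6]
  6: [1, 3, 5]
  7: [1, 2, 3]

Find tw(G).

A width-3 tree decomposition is:
Bags: B1 = {1, 2, 3, 7}  B2 = {1, 2, 3, 5}  B3 = {0, 1, 2, 3}  B4 = {1, 2, 3, 4}  B5 = {1, 3, 5, 6}
Tree: B1–B2, B2–B3, B3–B4, B2–B5
Every bag has size at most 4, so the width is 4 − 1 = 3 and tw(G) ≤ 3. Conversely, {0, 1, 2, 3} is a clique of size 4, and the vertices of any clique must share a bag in every tree decomposition; so some bag has ≥ 4 vertices and tw(G) ≥ 3. The upper and lower bounds meet at 3, so that is the treewidth.

3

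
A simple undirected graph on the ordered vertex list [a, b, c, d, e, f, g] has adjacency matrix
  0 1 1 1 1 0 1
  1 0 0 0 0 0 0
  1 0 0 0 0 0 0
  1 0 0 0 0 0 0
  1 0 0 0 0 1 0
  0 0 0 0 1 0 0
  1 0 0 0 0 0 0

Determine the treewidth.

A width-1 tree decomposition is:
Bags: B1 = {a, d}  B2 = {a, e}  B3 = {a, b}  B4 = {a, g}  B5 = {a, c}  B6 = {e, f}
Tree: B1–B2, B2–B3, B3–B4, B4–B5, B2–B6
The largest bag has 2 vertices, giving width 1; this decomposition certifies tw(G) ≤ 1. G has an edge, so its treewidth is at least 1. Combining the bounds, tw(G) = 1.

1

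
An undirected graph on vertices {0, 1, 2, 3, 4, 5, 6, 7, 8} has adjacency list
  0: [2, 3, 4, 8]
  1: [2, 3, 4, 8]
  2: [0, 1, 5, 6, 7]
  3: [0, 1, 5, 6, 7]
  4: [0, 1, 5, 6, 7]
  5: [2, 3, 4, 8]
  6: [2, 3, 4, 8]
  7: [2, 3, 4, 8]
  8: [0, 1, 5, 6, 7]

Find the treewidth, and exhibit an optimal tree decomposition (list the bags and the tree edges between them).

Treewidth 4.
One optimal decomposition is:
Bags: B1 = {2, 3, 4, 5, 8}  B2 = {0, 2, 3, 4, 8}  B3 = {1, 2, 3, 4, 8}  B4 = {2, 3, 4, 6, 8}  B5 = {2, 3, 4, 7, 8}
Tree: B1–B2, B2–B3, B3–B4, B4–B5

Each bag holds 5 vertices, so the decomposition has width 4, which upper-bounds the treewidth. For the lower bound: the 5 vertex sets {4,5}, {0,8}, {1,2}, {3}, {6} are disjoint, each induces a connected subgraph, and every pair is joined by at least one edge of G. Contracting each set to a single vertex therefore yields K_{5} as a minor, and since treewidth is minor-monotone, tw(G) ≥ tw(K_{5}) = 4. Therefore the treewidth is 4.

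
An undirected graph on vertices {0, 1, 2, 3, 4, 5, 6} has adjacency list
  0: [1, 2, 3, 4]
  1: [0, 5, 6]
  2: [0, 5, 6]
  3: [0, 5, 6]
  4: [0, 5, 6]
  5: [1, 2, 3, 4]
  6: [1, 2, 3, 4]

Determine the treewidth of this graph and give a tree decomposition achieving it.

Treewidth 3.
One such decomposition:
Bags: B1 = {0, 2, 5, 6}  B2 = {0, 3, 5, 6}  B3 = {0, 4, 5, 6}  B4 = {0, 1, 5, 6}
Tree: B1–B2, B2–B3, B3–B4

The largest bag has 4 vertices, giving width 3; this decomposition certifies tw(G) ≤ 3. For the lower bound: the 4 vertex sets {2,6}, {3,5}, {0}, {4} are disjoint, each induces a connected subgraph, and every pair is joined by at least one edge of G. Contracting each set to a single vertex therefore yields K_{4} as a minor, and since treewidth is minor-monotone, tw(G) ≥ tw(K_{4}) = 3. Combining the bounds, tw(G) = 3.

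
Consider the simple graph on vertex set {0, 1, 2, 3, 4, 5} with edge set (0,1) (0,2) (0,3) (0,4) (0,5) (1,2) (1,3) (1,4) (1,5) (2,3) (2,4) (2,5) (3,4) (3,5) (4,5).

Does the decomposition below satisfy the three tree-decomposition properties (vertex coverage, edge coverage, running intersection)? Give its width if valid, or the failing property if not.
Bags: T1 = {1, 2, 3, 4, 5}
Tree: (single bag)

No — vertex 0 appears in no bag.

A tree decomposition must satisfy three properties: every vertex lies in some bag; for every edge, both endpoints lie together in some bag; and for every vertex, the bags containing it form a connected subtree. Here vertex 0 appears in no bag, so the decomposition is invalid.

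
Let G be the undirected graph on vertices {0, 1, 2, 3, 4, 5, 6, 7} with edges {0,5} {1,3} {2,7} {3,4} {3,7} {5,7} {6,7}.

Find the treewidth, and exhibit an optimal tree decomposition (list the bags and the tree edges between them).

The largest bag has 2 vertices, giving width 1; this decomposition certifies tw(G) ≤ 1. G has an edge, so its treewidth is at least 1. The upper and lower bounds meet at 1, so that is the treewidth.

Treewidth 1.
One optimal decomposition is:
Bags: B1 = {2, 7}  B2 = {3, 7}  B3 = {6, 7}  B4 = {3, 4}  B5 = {5, 7}  B6 = {0, 5}  B7 = {1, 3}
Tree: B1–B2, B1–B3, B2–B4, B3–B5, B5–B6, B4–B7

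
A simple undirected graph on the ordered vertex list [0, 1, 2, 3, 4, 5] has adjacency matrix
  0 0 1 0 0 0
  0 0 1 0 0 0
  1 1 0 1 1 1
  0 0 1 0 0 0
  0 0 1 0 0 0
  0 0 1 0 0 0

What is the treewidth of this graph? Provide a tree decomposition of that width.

Treewidth 1.
Bags: B1 = {0, 2}  B2 = {1, 2}  B3 = {2, 5}  B4 = {2, 3}  B5 = {2, 4}
Tree: B1–B2, B1–B3, B3–B4, B4–B5

Every bag has size at most 2, so the width is 2 − 1 = 1 and tw(G) ≤ 1. G has an edge, so its treewidth is at least 1. The upper and lower bounds meet at 1, so that is the treewidth.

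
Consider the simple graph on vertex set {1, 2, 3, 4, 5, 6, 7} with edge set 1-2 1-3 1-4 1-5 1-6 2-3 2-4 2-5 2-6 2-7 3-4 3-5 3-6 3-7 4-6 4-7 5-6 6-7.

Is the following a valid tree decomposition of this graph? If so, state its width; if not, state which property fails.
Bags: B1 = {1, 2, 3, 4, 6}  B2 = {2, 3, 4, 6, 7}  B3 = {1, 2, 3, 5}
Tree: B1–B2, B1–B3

A tree decomposition must satisfy three properties: every vertex lies in some bag; for every edge, both endpoints lie together in some bag; and for every vertex, the bags containing it form a connected subtree. Here edge (6,5) lies in no bag, so the decomposition is invalid.

No — edge (6,5) lies in no bag.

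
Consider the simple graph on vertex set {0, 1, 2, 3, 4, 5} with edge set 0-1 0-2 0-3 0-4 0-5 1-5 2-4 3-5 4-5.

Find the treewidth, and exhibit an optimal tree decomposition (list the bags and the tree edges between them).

Treewidth 2.
One optimal decomposition is:
Bags: B1 = {0, 3, 5}  B2 = {0, 1, 5}  B3 = {0, 4, 5}  B4 = {0, 2, 4}
Tree: B1–B2, B1–B3, B3–B4

The largest bag has 3 vertices, giving width 2; this decomposition certifies tw(G) ≤ 2. Conversely, {0, 2, 4} is a clique of size 3, and the vertices of any clique must share a bag in every tree decomposition; so some bag has ≥ 3 vertices and tw(G) ≥ 2. The upper and lower bounds meet at 2, so that is the treewidth.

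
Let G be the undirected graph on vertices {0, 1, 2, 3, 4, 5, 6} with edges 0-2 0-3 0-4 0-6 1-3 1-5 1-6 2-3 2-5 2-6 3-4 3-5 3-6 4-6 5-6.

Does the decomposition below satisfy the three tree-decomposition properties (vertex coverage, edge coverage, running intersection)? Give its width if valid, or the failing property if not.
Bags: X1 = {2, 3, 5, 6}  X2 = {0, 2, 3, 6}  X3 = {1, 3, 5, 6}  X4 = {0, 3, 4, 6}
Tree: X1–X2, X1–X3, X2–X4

Yes; width 3.

Checking the three conditions: (i) the bags cover all of {0, 1, 2, 3, 4, 5, 6}; (ii) for each edge, some bag contains both endpoints; (iii) the bags containing any fixed vertex form a subtree. All hold, so the decomposition is valid with width 4 − 1 = 3.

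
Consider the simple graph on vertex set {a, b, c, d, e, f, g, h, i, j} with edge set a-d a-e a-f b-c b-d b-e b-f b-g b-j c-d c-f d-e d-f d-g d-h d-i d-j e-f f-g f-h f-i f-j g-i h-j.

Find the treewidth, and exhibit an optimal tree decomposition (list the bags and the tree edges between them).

Treewidth 3.
One optimal decomposition is:
Bags: B1 = {b, d, f, j}  B2 = {b, d, e, f}  B3 = {b, d, f, g}  B4 = {b, c, d, f}  B5 = {a, d, e, f}  B6 = {d, f, h, j}  B7 = {d, f, g, i}
Tree: B1–B2, B2–B3, B1–B4, B2–B5, B1–B6, B3–B7

Each bag holds 4 vertices, so the decomposition has width 3, which upper-bounds the treewidth. For the lower bound, the 4 vertices {d, f, h, j} are pairwise adjacent, and any tree decomposition puts a clique entirely inside one bag — forcing width ≥ 3. Combining the bounds, tw(G) = 3.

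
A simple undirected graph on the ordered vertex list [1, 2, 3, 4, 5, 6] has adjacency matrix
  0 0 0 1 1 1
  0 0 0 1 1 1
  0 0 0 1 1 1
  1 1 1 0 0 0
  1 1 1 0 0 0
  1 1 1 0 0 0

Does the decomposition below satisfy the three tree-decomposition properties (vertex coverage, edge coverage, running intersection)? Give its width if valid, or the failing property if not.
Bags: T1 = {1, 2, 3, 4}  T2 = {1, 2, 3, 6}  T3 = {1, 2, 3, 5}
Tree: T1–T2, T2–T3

Yes; width 3.

Vertex coverage: the bags together contain {1, 2, 3, 4, 5, 6}, the full vertex set. Edge coverage: each edge of G has both endpoints in at least one bag. Running intersection: for every vertex, the bags containing it form a connected subtree. All three properties hold, so this is a valid tree decomposition of width max|bag| − 1 = 3, and hence tw(G) ≤ 3.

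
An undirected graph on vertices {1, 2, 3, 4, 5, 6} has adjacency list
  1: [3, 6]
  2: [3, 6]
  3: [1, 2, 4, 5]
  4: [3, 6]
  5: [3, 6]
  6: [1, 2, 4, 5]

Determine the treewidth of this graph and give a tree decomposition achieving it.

Every bag has size at most 3, so the width is 3 − 1 = 2 and tw(G) ≤ 2. For the lower bound, G contains the cycle 4–3–5–6–4, so G is not a forest; only forests have treewidth ≤ 1, hence tw(G) ≥ 2. Hence tw(G) = 2 exactly.

Treewidth 2.
One optimal decomposition is:
Bags: B1 = {3, 4, 6}  B2 = {3, 5, 6}  B3 = {1, 3, 6}  B4 = {2, 3, 6}
Tree: B1–B2, B2–B3, B3–B4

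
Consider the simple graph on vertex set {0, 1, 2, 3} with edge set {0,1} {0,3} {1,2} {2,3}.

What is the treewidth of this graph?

A width-2 tree decomposition is:
Bags: B1 = {0, 2, 3}  B2 = {0, 1, 2}
Tree: B1–B2
Every bag has size at most 3, so the width is 3 − 1 = 2 and tw(G) ≤ 2. The edges 0–3–2–1–0 form a cycle, so G is not a tree and its treewidth is at least 2. Combining the bounds, tw(G) = 2.

2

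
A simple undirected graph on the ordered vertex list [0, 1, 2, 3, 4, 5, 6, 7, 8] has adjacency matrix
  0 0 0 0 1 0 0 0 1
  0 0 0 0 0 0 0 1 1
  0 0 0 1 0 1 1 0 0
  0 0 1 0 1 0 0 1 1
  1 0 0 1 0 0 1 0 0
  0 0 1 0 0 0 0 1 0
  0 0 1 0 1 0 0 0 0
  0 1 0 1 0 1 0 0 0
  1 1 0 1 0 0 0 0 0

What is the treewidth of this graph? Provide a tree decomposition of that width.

The largest bag has 4 vertices, giving width 3; this decomposition certifies tw(G) ≤ 3. For the lower bound: the 4 vertex sets {1,5,7}, {2}, {3}, {0,4,6,8} are disjoint, each induces a connected subgraph, and every pair is joined by at least one edge of G. Contracting each set to a single vertex therefore yields K_{4} as a minor, and since treewidth is minor-monotone, tw(G) ≥ tw(K_{4}) = 3. The upper and lower bounds meet at 3, so that is the treewidth.

Treewidth 3.
One such decomposition:
Bags: B1 = {1, 2, 5, 7}  B2 = {1, 2, 3, 7}  B3 = {1, 2, 3, 8}  B4 = {2, 3, 6, 8}  B5 = {3, 4, 6, 8}  B6 = {0, 4, 6, 8}
Tree: B1–B2, B2–B3, B3–B4, B4–B5, B5–B6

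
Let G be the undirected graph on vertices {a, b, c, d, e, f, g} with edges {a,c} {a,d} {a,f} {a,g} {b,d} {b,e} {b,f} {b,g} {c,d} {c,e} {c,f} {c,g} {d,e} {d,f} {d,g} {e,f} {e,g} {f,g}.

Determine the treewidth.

4

A width-4 tree decomposition is:
Bags: B1 = {a, c, d, f, g}  B2 = {c, d, e, f, g}  B3 = {b, d, e, f, g}
Tree: B1–B2, B2–B3
Each bag holds 5 vertices, so the decomposition has width 4, which upper-bounds the treewidth. On the other hand G contains the 5-clique {c, d, e, f, g}. A clique must lie in a single bag of any decomposition, so no decomposition can have width below 4. Therefore the treewidth is 4.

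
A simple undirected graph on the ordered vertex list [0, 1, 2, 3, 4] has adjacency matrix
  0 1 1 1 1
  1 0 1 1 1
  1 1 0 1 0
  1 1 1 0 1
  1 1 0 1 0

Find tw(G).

3

A width-3 tree decomposition is:
Bags: B1 = {0, 1, 2, 3}  B2 = {0, 1, 3, 4}
Tree: B1–B2
Each bag holds 4 vertices, so the decomposition has width 3, which upper-bounds the treewidth. Conversely, {0, 1, 2, 3} is a clique of size 4, and the vertices of any clique must share a bag in every tree decomposition; so some bag has ≥ 4 vertices and tw(G) ≥ 3. The upper and lower bounds meet at 3, so that is the treewidth.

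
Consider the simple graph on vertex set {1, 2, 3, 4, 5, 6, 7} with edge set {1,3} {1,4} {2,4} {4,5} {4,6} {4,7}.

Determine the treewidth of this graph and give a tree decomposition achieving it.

The largest bag has 2 vertices, giving width 1; this decomposition certifies tw(G) ≤ 1. G has an edge, so its treewidth is at least 1. Hence tw(G) = 1 exactly.

Treewidth 1.
One optimal decomposition is:
Bags: B1 = {1, 4}  B2 = {1, 3}  B3 = {4, 7}  B4 = {2, 4}  B5 = {4, 5}  B6 = {4, 6}
Tree: B1–B2, B1–B3, B1–B4, B3–B5, B1–B6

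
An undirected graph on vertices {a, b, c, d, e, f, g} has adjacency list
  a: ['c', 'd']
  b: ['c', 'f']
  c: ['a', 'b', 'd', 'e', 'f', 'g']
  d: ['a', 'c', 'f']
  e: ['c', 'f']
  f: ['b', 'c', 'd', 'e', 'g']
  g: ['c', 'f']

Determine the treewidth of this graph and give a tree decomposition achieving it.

The largest bag has 3 vertices, giving width 2; this decomposition certifies tw(G) ≤ 2. Conversely, {a, c, d} is a clique of size 3, and the vertices of any clique must share a bag in every tree decomposition; so some bag has ≥ 3 vertices and tw(G) ≥ 2. Combining the bounds, tw(G) = 2.

Treewidth 2.
Bags: B1 = {c, d, f}  B2 = {c, f, g}  B3 = {c, e, f}  B4 = {b, c, f}  B5 = {a, c, d}
Tree: B1–B2, B2–B3, B3–B4, B1–B5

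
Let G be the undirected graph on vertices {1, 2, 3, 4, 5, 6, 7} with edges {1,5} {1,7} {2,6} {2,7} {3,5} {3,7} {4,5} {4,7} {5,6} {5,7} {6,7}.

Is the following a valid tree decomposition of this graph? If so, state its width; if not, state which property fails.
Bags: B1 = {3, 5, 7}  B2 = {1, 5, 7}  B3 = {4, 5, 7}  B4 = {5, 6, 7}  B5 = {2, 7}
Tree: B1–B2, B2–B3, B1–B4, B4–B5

No — edge (6,2) lies in no bag.

A tree decomposition must satisfy three properties: every vertex lies in some bag; for every edge, both endpoints lie together in some bag; and for every vertex, the bags containing it form a connected subtree. Here edge (6,2) lies in no bag, so the decomposition is invalid.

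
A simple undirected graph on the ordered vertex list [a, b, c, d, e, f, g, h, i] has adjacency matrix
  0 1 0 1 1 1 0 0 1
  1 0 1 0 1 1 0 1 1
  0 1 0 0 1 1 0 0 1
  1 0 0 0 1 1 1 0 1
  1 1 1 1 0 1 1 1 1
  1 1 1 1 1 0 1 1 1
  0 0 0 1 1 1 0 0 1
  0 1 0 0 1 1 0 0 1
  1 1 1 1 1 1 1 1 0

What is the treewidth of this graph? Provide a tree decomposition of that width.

Treewidth 4.
One such decomposition:
Bags: B1 = {b, e, f, h, i}  B2 = {b, c, e, f, i}  B3 = {a, b, e, f, i}  B4 = {a, d, e, f, i}  B5 = {d, e, f, g, i}
Tree: B1–B2, B1–B3, B3–B4, B4–B5

Each bag holds 5 vertices, so the decomposition has width 4, which upper-bounds the treewidth. For the lower bound, the 5 vertices {d, e, f, g, i} are pairwise adjacent, and any tree decomposition puts a clique entirely inside one bag — forcing width ≥ 4. Hence tw(G) = 4 exactly.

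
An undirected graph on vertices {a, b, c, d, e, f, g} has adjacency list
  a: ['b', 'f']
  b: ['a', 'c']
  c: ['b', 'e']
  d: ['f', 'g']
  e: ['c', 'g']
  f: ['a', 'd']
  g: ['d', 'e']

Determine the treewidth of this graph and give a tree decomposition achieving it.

Each bag holds 3 vertices, so the decomposition has width 2, which upper-bounds the treewidth. Since f–a–b–c–e–g–d–f is a cycle in G, G is not acyclic. Forests are exactly the graphs of treewidth ≤ 1, so tw(G) ≥ 2. Combining the bounds, tw(G) = 2.

Treewidth 2.
Bags: B1 = {a, b, f}  B2 = {b, c, f}  B3 = {c, e, f}  B4 = {e, f, g}  B5 = {d, f, g}
Tree: B1–B2, B2–B3, B3–B4, B4–B5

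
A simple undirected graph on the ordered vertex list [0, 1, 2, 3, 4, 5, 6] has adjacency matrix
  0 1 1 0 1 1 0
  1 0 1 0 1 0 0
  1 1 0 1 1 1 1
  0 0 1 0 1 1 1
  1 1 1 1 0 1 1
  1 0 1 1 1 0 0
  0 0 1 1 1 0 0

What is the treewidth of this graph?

3

A width-3 tree decomposition is:
Bags: B1 = {2, 3, 4, 5}  B2 = {2, 3, 4, 6}  B3 = {0, 2, 4, 5}  B4 = {0, 1, 2, 4}
Tree: B1–B2, B1–B3, B3–B4
Every bag has size at most 4, so the width is 4 − 1 = 3 and tw(G) ≤ 3. Conversely, {0, 1, 2, 4} is a clique of size 4, and the vertices of any clique must share a bag in every tree decomposition; so some bag has ≥ 4 vertices and tw(G) ≥ 3. Combining the bounds, tw(G) = 3.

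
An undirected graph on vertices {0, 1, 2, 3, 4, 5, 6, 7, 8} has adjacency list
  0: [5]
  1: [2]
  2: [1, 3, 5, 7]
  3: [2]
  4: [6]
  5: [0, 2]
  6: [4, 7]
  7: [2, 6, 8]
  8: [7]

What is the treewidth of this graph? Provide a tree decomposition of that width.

The largest bag has 2 vertices, giving width 1; this decomposition certifies tw(G) ≤ 1. G has an edge, so its treewidth is at least 1. Combining the bounds, tw(G) = 1.

Treewidth 1.
One optimal decomposition is:
Bags: B1 = {2, 7}  B2 = {2, 5}  B3 = {1, 2}  B4 = {6, 7}  B5 = {4, 6}  B6 = {7, 8}  B7 = {0, 5}  B8 = {2, 3}
Tree: B1–B2, B1–B3, B1–B4, B4–B5, B4–B6, B2–B7, B1–B8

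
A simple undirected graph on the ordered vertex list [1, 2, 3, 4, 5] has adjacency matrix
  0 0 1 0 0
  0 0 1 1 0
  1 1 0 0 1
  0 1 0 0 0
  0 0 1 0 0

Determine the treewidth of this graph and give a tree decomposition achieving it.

Treewidth 1.
One optimal decomposition is:
Bags: B1 = {1, 3}  B2 = {2, 3}  B3 = {3, 5}  B4 = {2, 4}
Tree: B1–B2, B1–B3, B2–B4

Every bag has size at most 2, so the width is 2 − 1 = 1 and tw(G) ≤ 1. Since G has at least one edge (e.g. 1–3), it is not an edgeless graph, so tw(G) ≥ 1. Combining the bounds, tw(G) = 1.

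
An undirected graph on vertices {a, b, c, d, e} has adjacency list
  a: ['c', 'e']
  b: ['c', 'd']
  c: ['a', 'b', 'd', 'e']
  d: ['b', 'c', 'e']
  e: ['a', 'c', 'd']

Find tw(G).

2

A width-2 tree decomposition is:
Bags: B1 = {b, c, d}  B2 = {c, d, e}  B3 = {a, c, e}
Tree: B1–B2, B2–B3
The largest bag has 3 vertices, giving width 2; this decomposition certifies tw(G) ≤ 2. On the other hand G contains the 3-clique {c, d, e}. A clique must lie in a single bag of any decomposition, so no decomposition can have width below 2. Therefore the treewidth is 2.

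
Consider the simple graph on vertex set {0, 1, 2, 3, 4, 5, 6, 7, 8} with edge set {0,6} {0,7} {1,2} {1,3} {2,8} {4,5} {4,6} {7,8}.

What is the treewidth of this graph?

A width-1 tree decomposition is:
Bags: B1 = {1, 3}  B2 = {1, 2}  B3 = {2, 8}  B4 = {7, 8}  B5 = {0, 7}  B6 = {0, 6}  B7 = {4, 6}  B8 = {4, 5}
Tree: B1–B2, B2–B3, B3–B4, B4–B5, B5–B6, B6–B7, B7–B8
The largest bag has 2 vertices, giving width 1; this decomposition certifies tw(G) ≤ 1. Since G has at least one edge (e.g. 3–1), it is not an edgeless graph, so tw(G) ≥ 1. Therefore the treewidth is 1.

1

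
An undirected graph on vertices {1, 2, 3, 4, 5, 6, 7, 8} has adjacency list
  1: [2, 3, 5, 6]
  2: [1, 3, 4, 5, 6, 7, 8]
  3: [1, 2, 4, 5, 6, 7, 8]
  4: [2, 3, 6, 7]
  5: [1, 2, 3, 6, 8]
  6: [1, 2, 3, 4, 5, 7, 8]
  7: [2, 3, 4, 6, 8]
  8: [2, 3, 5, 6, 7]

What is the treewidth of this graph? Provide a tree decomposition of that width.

Each bag holds 5 vertices, so the decomposition has width 4, which upper-bounds the treewidth. For the lower bound, the 5 vertices {2, 3, 4, 6, 7} are pairwise adjacent, and any tree decomposition puts a clique entirely inside one bag — forcing width ≥ 4. The upper and lower bounds meet at 4, so that is the treewidth.

Treewidth 4.
One such decomposition:
Bags: B1 = {2, 3, 5, 6, 8}  B2 = {1, 2, 3, 5, 6}  B3 = {2, 3, 6, 7, 8}  B4 = {2, 3, 4, 6, 7}
Tree: B1–B2, B1–B3, B3–B4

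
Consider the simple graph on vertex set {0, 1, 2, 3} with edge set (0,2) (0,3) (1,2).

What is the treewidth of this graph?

A width-1 tree decomposition is:
Bags: B1 = {0, 2}  B2 = {0, 3}  B3 = {1, 2}
Tree: B1–B2, B1–B3
The largest bag has 2 vertices, giving width 1; this decomposition certifies tw(G) ≤ 1. Any graph with an edge has treewidth ≥ 1, and G has the edge 2–0. The upper and lower bounds meet at 1, so that is the treewidth.

1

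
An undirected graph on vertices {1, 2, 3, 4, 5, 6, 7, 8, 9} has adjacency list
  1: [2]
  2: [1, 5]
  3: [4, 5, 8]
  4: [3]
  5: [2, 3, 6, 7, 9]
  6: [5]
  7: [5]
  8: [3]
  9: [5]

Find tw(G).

1

A width-1 tree decomposition is:
Bags: B1 = {5, 7}  B2 = {5, 9}  B3 = {3, 5}  B4 = {5, 6}  B5 = {3, 8}  B6 = {3, 4}  B7 = {2, 5}  B8 = {1, 2}
Tree: B1–B2, B1–B3, B3–B4, B3–B5, B3–B6, B3–B7, B7–B8
The largest bag has 2 vertices, giving width 1; this decomposition certifies tw(G) ≤ 1. G has an edge, so its treewidth is at least 1. Hence tw(G) = 1 exactly.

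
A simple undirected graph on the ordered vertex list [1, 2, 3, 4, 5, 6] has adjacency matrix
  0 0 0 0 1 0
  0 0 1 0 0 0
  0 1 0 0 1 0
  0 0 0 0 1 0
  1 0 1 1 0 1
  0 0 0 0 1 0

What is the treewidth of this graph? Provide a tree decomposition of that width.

Every bag has size at most 2, so the width is 2 − 1 = 1 and tw(G) ≤ 1. Since G has at least one edge (e.g. 3–5), it is not an edgeless graph, so tw(G) ≥ 1. Hence tw(G) = 1 exactly.

Treewidth 1.
Bags: B1 = {3, 5}  B2 = {2, 3}  B3 = {1, 5}  B4 = {4, 5}  B5 = {5, 6}
Tree: B1–B2, B1–B3, B3–B4, B3–B5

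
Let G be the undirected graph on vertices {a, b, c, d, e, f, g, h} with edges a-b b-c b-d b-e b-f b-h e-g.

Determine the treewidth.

A width-1 tree decomposition is:
Bags: B1 = {b, e}  B2 = {a, b}  B3 = {b, c}  B4 = {b, d}  B5 = {b, f}  B6 = {e, g}  B7 = {b, h}
Tree: B1–B2, B2–B3, B3–B4, B1–B5, B1–B6, B5–B7
The largest bag has 2 vertices, giving width 1; this decomposition certifies tw(G) ≤ 1. Since G has at least one edge (e.g. b–e), it is not an edgeless graph, so tw(G) ≥ 1. Therefore the treewidth is 1.

1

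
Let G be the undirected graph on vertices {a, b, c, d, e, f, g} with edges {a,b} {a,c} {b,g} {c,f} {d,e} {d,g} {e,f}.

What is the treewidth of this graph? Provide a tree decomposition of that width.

The largest bag has 3 vertices, giving width 2; this decomposition certifies tw(G) ≤ 2. Since c–f–e–d–g–b–a–c is a cycle in G, G is not acyclic. Forests are exactly the graphs of treewidth ≤ 1, so tw(G) ≥ 2. The upper and lower bounds meet at 2, so that is the treewidth.

Treewidth 2.
One optimal decomposition is:
Bags: B1 = {c, e, f}  B2 = {c, d, e}  B3 = {c, d, g}  B4 = {b, c, g}  B5 = {a, b, c}
Tree: B1–B2, B2–B3, B3–B4, B4–B5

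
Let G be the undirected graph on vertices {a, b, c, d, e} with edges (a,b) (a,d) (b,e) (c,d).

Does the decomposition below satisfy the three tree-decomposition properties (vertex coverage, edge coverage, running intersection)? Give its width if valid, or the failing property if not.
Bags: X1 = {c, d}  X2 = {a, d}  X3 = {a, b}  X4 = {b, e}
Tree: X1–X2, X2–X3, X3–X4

Yes; width 1.

Every vertex of G appears in some bag (union = {a, b, c, d, e}); every edge is covered by a bag; and for each vertex v the set of bags containing v is connected in the bag tree. The decomposition is therefore valid. The largest bag has 2 vertices, so the width is 1.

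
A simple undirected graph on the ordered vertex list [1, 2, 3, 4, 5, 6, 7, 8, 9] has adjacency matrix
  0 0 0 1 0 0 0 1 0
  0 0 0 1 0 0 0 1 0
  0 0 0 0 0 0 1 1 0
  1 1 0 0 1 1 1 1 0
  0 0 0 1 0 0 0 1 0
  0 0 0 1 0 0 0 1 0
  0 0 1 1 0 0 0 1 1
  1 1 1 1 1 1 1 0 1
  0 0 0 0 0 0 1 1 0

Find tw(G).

A width-2 tree decomposition is:
Bags: B1 = {4, 7, 8}  B2 = {2, 4, 8}  B3 = {1, 4, 8}  B4 = {3, 7, 8}  B5 = {4, 5, 8}  B6 = {4, 6, 8}  B7 = {7, 8, 9}
Tree: B1–B2, B2–B3, B1–B4, B3–B5, B2–B6, B4–B7
Each bag holds 3 vertices, so the decomposition has width 2, which upper-bounds the treewidth. Conversely, {7, 8, 9} is a clique of size 3, and the vertices of any clique must share a bag in every tree decomposition; so some bag has ≥ 3 vertices and tw(G) ≥ 2. Combining the bounds, tw(G) = 2.

2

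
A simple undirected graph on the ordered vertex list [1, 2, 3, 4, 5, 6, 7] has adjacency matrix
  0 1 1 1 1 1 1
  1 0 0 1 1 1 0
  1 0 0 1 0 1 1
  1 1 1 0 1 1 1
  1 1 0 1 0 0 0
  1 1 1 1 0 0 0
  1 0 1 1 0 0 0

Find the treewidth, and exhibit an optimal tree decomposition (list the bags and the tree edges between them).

Each bag holds 4 vertices, so the decomposition has width 3, which upper-bounds the treewidth. On the other hand G contains the 4-clique {1, 2, 4, 5}. A clique must lie in a single bag of any decomposition, so no decomposition can have width below 3. Combining the bounds, tw(G) = 3.

Treewidth 3.
One optimal decomposition is:
Bags: B1 = {1, 2, 4, 6}  B2 = {1, 3, 4, 6}  B3 = {1, 3, 4, 7}  B4 = {1, 2, 4, 5}
Tree: B1–B2, B2–B3, B1–B4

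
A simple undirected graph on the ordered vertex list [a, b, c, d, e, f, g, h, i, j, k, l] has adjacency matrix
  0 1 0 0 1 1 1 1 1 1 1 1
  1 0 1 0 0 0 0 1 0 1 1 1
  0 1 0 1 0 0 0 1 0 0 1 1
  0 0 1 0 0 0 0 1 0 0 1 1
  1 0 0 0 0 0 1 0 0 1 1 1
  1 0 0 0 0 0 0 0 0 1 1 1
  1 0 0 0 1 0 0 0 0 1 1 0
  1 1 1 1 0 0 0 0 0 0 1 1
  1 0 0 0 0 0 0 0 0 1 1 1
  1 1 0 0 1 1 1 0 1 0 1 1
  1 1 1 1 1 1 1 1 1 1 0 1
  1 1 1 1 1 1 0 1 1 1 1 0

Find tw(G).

4

A width-4 tree decomposition is:
Bags: B1 = {a, e, j, k, l}  B2 = {a, b, j, k, l}  B3 = {a, b, h, k, l}  B4 = {a, e, g, j, k}  B5 = {a, f, j, k, l}  B6 = {b, c, h, k, l}  B7 = {a, i, j, k, l}  B8 = {c, d, h, k, l}
Tree: B1–B2, B2–B3, B1–B4, B1–B5, B3–B6, B2–B7, B6–B8
Each bag holds 5 vertices, so the decomposition has width 4, which upper-bounds the treewidth. Conversely, {a, e, g, j, k} is a clique of size 5, and the vertices of any clique must share a bag in every tree decomposition; so some bag has ≥ 5 vertices and tw(G) ≥ 4. Hence tw(G) = 4 exactly.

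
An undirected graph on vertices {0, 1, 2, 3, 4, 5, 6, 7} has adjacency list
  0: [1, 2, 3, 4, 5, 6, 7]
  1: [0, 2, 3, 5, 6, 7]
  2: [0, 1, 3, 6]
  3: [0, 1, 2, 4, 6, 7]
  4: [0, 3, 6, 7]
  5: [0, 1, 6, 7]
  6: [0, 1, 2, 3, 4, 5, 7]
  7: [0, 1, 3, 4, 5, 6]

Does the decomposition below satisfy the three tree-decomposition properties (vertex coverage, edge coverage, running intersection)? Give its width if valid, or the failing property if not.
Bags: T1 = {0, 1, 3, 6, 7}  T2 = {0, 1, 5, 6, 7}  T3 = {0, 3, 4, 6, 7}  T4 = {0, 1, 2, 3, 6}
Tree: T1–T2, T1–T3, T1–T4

Vertex coverage: the bags together contain {0, 1, 2, 3, 4, 5, 6, 7}, the full vertex set. Edge coverage: each edge of G has both endpoints in at least one bag. Running intersection: for every vertex, the bags containing it form a connected subtree. All three properties hold, so this is a valid tree decomposition of width max|bag| − 1 = 4, and hence tw(G) ≤ 4.

Yes; width 4.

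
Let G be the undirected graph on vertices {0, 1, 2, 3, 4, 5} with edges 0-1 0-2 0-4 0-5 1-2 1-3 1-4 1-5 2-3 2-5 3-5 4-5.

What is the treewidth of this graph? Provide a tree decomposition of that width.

The largest bag has 4 vertices, giving width 3; this decomposition certifies tw(G) ≤ 3. On the other hand G contains the 4-clique {0, 1, 2, 5}. A clique must lie in a single bag of any decomposition, so no decomposition can have width below 3. Hence tw(G) = 3 exactly.

Treewidth 3.
One optimal decomposition is:
Bags: B1 = {0, 1, 2, 5}  B2 = {1, 2, 3, 5}  B3 = {0, 1, 4, 5}
Tree: B1–B2, B1–B3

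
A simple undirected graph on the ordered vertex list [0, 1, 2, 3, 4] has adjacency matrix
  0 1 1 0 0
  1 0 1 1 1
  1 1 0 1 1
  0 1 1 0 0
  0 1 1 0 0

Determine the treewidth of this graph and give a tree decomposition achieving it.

Treewidth 2.
One such decomposition:
Bags: B1 = {0, 1, 2}  B2 = {1, 2, 3}  B3 = {1, 2, 4}
Tree: B1–B2, B2–B3

Each bag holds 3 vertices, so the decomposition has width 2, which upper-bounds the treewidth. For the lower bound, the 3 vertices {0, 1, 2} are pairwise adjacent, and any tree decomposition puts a clique entirely inside one bag — forcing width ≥ 2. Combining the bounds, tw(G) = 2.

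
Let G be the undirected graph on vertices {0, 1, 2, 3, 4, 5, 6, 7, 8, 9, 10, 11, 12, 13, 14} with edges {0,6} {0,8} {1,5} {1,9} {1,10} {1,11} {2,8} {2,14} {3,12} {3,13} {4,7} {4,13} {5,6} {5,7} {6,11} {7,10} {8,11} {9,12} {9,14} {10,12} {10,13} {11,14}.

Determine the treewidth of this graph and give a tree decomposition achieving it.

Every bag has size at most 4, so the width is 4 − 1 = 3 and tw(G) ≤ 3. For the lower bound: the 4 vertex sets {0,2,8}, {6}, {11}, {1,5,9,14} are disjoint, each induces a connected subgraph, and every pair is joined by at least one edge of G. Contracting each set to a single vertex therefore yields K_{4} as a minor, and since treewidth is minor-monotone, tw(G) ≥ tw(K_{4}) = 3. Therefore the treewidth is 3.

Treewidth 3.
Bags: B1 = {0, 2, 6, 8}  B2 = {2, 6, 8, 11}  B3 = {2, 6, 11, 14}  B4 = {5, 6, 11, 14}  B5 = {1, 5, 11, 14}  B6 = {1, 5, 9, 14}  B7 = {1, 5, 7, 9}  B8 = {1, 7, 9, 10}  B9 = {7, 9, 10, 12}  B10 = {4, 7, 10, 12}  B11 = {4, 10, 12, 13}  B12 = {3, 4, 12, 13}
Tree: B1–B2, B2–B3, B3–B4, B4–B5, B5–B6, B6–B7, B7–B8, B8–B9, B9–B10, B10–B11, B11–B12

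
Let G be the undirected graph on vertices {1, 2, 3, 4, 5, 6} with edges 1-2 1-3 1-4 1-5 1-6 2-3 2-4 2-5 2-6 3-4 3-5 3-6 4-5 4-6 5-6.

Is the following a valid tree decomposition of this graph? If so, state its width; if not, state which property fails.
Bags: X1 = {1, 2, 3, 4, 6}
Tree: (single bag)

A tree decomposition must satisfy three properties: every vertex lies in some bag; for every edge, both endpoints lie together in some bag; and for every vertex, the bags containing it form a connected subtree. Here vertex 5 appears in no bag, so the decomposition is invalid.

No — vertex 5 appears in no bag.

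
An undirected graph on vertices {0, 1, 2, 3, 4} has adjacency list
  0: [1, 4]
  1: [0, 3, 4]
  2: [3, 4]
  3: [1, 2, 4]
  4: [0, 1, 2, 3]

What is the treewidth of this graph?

2

A width-2 tree decomposition is:
Bags: B1 = {1, 3, 4}  B2 = {2, 3, 4}  B3 = {0, 1, 4}
Tree: B1–B2, B1–B3
Every bag has size at most 3, so the width is 3 − 1 = 2 and tw(G) ≤ 2. On the other hand G contains the 3-clique {0, 1, 4}. A clique must lie in a single bag of any decomposition, so no decomposition can have width below 2. Hence tw(G) = 2 exactly.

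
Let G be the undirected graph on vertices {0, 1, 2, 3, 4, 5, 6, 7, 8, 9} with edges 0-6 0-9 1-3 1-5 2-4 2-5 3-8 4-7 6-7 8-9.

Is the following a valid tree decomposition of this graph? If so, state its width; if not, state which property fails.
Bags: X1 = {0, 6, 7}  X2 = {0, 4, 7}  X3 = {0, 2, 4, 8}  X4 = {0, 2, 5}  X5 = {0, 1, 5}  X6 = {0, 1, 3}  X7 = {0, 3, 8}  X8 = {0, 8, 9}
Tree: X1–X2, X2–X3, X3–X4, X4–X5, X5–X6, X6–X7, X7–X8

A tree decomposition must satisfy three properties: every vertex lies in some bag; for every edge, both endpoints lie together in some bag; and for every vertex, the bags containing it form a connected subtree. Here bags containing vertex 8 are not connected in the tree, so the decomposition is invalid.

No — bags containing vertex 8 are not connected in the tree.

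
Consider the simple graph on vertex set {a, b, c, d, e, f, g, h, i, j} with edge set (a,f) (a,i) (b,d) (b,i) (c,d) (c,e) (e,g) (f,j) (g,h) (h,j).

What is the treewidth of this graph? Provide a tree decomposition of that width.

Every bag has size at most 3, so the width is 3 − 1 = 2 and tw(G) ≤ 2. For the lower bound, G contains the cycle i–b–d–c–e–g–h–j–f–a–i, so G is not a forest; only forests have treewidth ≤ 1, hence tw(G) ≥ 2. The upper and lower bounds meet at 2, so that is the treewidth.

Treewidth 2.
One optimal decomposition is:
Bags: B1 = {b, d, i}  B2 = {c, d, i}  B3 = {c, e, i}  B4 = {e, g, i}  B5 = {g, h, i}  B6 = {h, i, j}  B7 = {f, i, j}  B8 = {a, f, i}
Tree: B1–B2, B2–B3, B3–B4, B4–B5, B5–B6, B6–B7, B7–B8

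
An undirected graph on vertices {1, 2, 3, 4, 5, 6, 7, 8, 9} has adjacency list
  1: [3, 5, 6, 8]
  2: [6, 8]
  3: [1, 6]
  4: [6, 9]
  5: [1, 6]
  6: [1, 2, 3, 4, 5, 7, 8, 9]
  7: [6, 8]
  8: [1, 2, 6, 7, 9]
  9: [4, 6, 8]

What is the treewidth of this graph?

2

A width-2 tree decomposition is:
Bags: B1 = {1, 3, 6}  B2 = {1, 6, 8}  B3 = {2, 6, 8}  B4 = {1, 5, 6}  B5 = {6, 8, 9}  B6 = {6, 7, 8}  B7 = {4, 6, 9}
Tree: B1–B2, B2–B3, B2–B4, B3–B5, B2–B6, B5–B7
Each bag holds 3 vertices, so the decomposition has width 2, which upper-bounds the treewidth. For the lower bound, the 3 vertices {1, 6, 8} are pairwise adjacent, and any tree decomposition puts a clique entirely inside one bag — forcing width ≥ 2. Therefore the treewidth is 2.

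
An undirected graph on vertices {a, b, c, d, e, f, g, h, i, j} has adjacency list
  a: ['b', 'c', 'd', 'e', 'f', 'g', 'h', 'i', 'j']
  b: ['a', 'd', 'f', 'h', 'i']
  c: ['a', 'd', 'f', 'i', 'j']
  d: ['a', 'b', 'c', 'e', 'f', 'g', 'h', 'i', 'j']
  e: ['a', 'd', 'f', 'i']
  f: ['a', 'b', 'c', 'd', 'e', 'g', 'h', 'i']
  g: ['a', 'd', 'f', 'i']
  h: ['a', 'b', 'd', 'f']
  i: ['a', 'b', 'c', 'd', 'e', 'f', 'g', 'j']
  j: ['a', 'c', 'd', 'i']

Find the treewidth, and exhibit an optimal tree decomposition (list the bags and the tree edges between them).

Treewidth 4.
One optimal decomposition is:
Bags: B1 = {a, d, f, g, i}  B2 = {a, c, d, f, i}  B3 = {a, c, d, i, j}  B4 = {a, b, d, f, i}  B5 = {a, d, e, f, i}  B6 = {a, b, d, f, h}
Tree: B1–B2, B2–B3, B2–B4, B4–B5, B4–B6

Each bag holds 5 vertices, so the decomposition has width 4, which upper-bounds the treewidth. For the lower bound, the 5 vertices {a, c, d, i, j} are pairwise adjacent, and any tree decomposition puts a clique entirely inside one bag — forcing width ≥ 4. The upper and lower bounds meet at 4, so that is the treewidth.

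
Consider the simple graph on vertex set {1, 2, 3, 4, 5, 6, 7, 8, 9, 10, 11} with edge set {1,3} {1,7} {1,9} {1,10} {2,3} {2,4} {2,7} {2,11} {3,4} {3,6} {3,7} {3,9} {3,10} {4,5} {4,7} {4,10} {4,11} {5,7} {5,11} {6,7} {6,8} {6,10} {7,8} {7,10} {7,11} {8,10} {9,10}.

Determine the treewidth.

A width-3 tree decomposition is:
Bags: B1 = {1, 3, 7, 10}  B2 = {1, 3, 9, 10}  B3 = {3, 4, 7, 10}  B4 = {3, 6, 7, 10}  B5 = {2, 3, 4, 7}  B6 = {6, 7, 8, 10}  B7 = {2, 4, 7, 11}  B8 = {4, 5, 7, 11}
Tree: B1–B2, B1–B3, B1–B4, B3–B5, B4–B6, B5–B7, B7–B8
Every bag has size at most 4, so the width is 4 − 1 = 3 and tw(G) ≤ 3. Conversely, {1, 3, 9, 10} is a clique of size 4, and the vertices of any clique must share a bag in every tree decomposition; so some bag has ≥ 4 vertices and tw(G) ≥ 3. Therefore the treewidth is 3.

3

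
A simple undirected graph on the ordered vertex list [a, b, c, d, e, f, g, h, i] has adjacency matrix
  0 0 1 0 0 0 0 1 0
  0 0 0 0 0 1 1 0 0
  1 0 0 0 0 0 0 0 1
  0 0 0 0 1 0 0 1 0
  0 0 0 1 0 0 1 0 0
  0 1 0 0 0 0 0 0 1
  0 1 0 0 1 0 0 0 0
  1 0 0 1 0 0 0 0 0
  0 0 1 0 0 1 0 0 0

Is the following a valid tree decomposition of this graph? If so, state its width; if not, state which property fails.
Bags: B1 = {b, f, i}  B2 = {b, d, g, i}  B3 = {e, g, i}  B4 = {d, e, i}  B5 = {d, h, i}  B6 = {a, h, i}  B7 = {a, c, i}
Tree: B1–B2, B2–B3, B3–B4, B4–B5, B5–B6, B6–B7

No — bags containing vertex d are not connected in the tree.

A tree decomposition must satisfy three properties: every vertex lies in some bag; for every edge, both endpoints lie together in some bag; and for every vertex, the bags containing it form a connected subtree. Here bags containing vertex d are not connected in the tree, so the decomposition is invalid.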